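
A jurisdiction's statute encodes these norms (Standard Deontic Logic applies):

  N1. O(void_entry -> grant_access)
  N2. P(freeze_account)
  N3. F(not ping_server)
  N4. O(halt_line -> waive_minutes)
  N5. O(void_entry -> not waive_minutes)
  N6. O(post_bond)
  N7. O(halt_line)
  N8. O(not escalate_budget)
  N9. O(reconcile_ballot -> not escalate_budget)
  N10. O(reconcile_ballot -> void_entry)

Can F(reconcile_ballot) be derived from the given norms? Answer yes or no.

Premise 7 gives O(halt_line).
Applying K to premise 4 (O(halt_line -> waive_minutes)) and O(halt_line) yields O(waive_minutes).
Premise 5, O(void_entry -> not waive_minutes), contraposes to O(waive_minutes -> not void_entry); with O(waive_minutes) we get O(not void_entry).
Premise 10 is O(reconcile_ballot -> void_entry); contrapositively O(not void_entry -> not reconcile_ballot). Since O(not void_entry) holds, K gives O(not reconcile_ballot).
Premises 1, 2, 3, 6, 8, 9 do not contribute to this derivation.
So O(not reconcile_ballot) holds, i.e. F(reconcile_ballot). The claim follows.

Yes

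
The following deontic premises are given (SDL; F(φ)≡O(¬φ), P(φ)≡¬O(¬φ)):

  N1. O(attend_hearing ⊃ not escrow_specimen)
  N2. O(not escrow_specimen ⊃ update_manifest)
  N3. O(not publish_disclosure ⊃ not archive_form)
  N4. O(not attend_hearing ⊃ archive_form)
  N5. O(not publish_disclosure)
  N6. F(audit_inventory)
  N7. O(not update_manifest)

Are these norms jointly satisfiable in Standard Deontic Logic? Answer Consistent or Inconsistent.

Premise 7 states O(not update_manifest) outright.
The contrapositive of premise 2 (O(not escrow_specimen ⊃ update_manifest)) is O(not update_manifest ⊃ escrow_specimen), and O(not update_manifest) is already established, so O(escrow_specimen).
The contrapositive of premise 1 (O(attend_hearing ⊃ not escrow_specimen)) is O(escrow_specimen ⊃ not attend_hearing), and O(escrow_specimen) is already established, so O(not attend_hearing).
Applying K to premise 4 (O(not attend_hearing ⊃ archive_form)) and O(not attend_hearing) yields O(archive_form).
Premise 3 is O(not publish_disclosure ⊃ not archive_form); contrapositively O(archive_form ⊃ publish_disclosure). Since O(archive_form) holds, K gives O(publish_disclosure).
Yet premise 5 states O(not publish_disclosure).
We now have both O(publish_disclosure) and O(not publish_disclosure) — publish_disclosure is simultaneously obligatory and forbidden, violating the D-axiom.

Inconsistent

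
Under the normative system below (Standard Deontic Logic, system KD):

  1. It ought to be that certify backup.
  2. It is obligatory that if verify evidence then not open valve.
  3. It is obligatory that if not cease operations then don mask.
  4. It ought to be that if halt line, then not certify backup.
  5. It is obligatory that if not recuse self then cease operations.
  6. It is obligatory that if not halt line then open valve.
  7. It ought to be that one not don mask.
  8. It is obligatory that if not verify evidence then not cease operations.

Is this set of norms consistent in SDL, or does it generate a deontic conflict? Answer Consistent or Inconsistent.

Inconsistent

From premise 7 we have O(¬don_mask).
Premise 3 is O(¬cease_operations → don_mask); contrapositively O(¬don_mask → cease_operations). Since O(¬don_mask) holds, K gives O(cease_operations).
Premise 8 is O(¬verify_evidence → ¬cease_operations); contrapositively O(cease_operations → verify_evidence). Since O(cease_operations) holds, K gives O(verify_evidence).
Applying K to premise 2 (O(verify_evidence → ¬open_valve)) and O(verify_evidence) yields O(¬open_valve).
Premise 6 is O(¬halt_line → open_valve); contrapositively O(¬open_valve → halt_line). Since O(¬open_valve) holds, K gives O(halt_line).
With premise 4, O(halt_line → ¬certify_backup), the K-axiom yields O(¬certify_backup).
However, premise 1 gives O(certify_backup).
We now have both O(¬certify_backup) and O(certify_backup) — certify_backup is simultaneously obligatory and forbidden, violating the D-axiom.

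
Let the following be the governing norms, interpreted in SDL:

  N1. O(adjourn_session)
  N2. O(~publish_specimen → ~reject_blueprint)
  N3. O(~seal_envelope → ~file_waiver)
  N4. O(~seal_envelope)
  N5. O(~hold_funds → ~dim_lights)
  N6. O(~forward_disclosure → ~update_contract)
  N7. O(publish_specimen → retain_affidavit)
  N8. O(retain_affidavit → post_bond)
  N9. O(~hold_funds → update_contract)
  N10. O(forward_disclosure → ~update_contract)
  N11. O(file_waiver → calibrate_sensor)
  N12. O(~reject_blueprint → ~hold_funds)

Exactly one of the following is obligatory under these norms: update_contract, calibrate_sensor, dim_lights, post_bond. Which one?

Premises 10 and 6 cover both cases: O(forward_disclosure → ~update_contract) and O(~forward_disclosure → ~update_contract). Since forward_disclosure ∨ ~forward_disclosure is a tautology, O(~update_contract) follows.
The contrapositive of premise 9 (O(~hold_funds → update_contract)) is O(~update_contract → hold_funds), and O(~update_contract) is already established, so O(hold_funds).
Premise 12 is O(~reject_blueprint → ~hold_funds); contrapositively O(hold_funds → reject_blueprint). Since O(hold_funds) holds, K gives O(reject_blueprint).
Premise 2 is O(~publish_specimen → ~reject_blueprint); contrapositively O(reject_blueprint → publish_specimen). Since O(reject_blueprint) holds, K gives O(publish_specimen).
From O(publish_specimen) and premise 7, O(publish_specimen → retain_affidavit), we obtain O(retain_affidavit).
Applying K to premise 8 (O(retain_affidavit → post_bond)) and O(retain_affidavit) yields O(post_bond).
So O(post_bond) holds — post_bond is obligatory. None of the other listed options is made obligatory by any chain of premises.

post_bond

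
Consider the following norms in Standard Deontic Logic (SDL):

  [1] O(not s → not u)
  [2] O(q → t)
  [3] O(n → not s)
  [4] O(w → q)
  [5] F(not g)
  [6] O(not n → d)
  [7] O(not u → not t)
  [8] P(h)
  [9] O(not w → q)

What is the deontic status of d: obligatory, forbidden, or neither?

Premises 9 and 4 cover both cases: O(not w → q) and O(w → q). Since not w ∨ w is a tautology, O(q) follows.
From O(q) and premise 2, O(q → t), we obtain O(t).
The contrapositive of premise 7 (O(not u → not t)) is O(t → u), and O(t) is already established, so O(u).
Premise 1 is O(not s → not u); contrapositively O(u → s). Since O(u) holds, K gives O(s).
Premise 3, O(n → not s), contraposes to O(s → not n); with O(s) we get O(not n).
Applying K to premise 6 (O(not n → d)) and O(not n) yields O(d).
Premises 5, 8 do not contribute to this derivation.
Hence d is obligatory.

Obligatory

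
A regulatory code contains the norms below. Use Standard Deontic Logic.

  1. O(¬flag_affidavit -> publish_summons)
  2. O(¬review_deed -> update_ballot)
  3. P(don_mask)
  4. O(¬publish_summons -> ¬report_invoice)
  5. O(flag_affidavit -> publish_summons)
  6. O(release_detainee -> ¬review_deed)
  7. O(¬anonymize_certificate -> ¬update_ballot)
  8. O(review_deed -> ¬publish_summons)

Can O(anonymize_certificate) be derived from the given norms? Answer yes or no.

Yes

Premises 5 and 1 are O(flag_affidavit -> publish_summons) and O(¬flag_affidavit -> publish_summons); every ideal world satisfies flag_affidavit or ¬flag_affidavit, so in either case publish_summons holds — hence O(publish_summons).
The contrapositive of premise 8 (O(review_deed -> ¬publish_summons)) is O(publish_summons -> ¬review_deed), and O(publish_summons) is already established, so O(¬review_deed).
With premise 2, O(¬review_deed -> update_ballot), the K-axiom yields O(update_ballot).
Premise 7, O(¬anonymize_certificate -> ¬update_ballot), contraposes to O(update_ballot -> anonymize_certificate); with O(update_ballot) we get O(anonymize_certificate).
Premises 3, 4, 6 do not contribute to this derivation.
So O(anonymize_certificate) follows.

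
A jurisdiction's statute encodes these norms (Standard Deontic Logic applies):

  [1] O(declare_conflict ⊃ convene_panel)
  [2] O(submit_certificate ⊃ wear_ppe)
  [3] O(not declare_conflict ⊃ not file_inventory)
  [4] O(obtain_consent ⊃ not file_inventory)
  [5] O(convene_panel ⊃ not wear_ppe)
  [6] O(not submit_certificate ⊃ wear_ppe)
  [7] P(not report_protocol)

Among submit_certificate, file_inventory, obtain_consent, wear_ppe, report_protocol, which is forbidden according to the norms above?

file_inventory

By case analysis on submit_certificate: premise 2 gives O(submit_certificate ⊃ wear_ppe) and premise 6 gives O(not submit_certificate ⊃ wear_ppe), so O(wear_ppe) either way.
Premise 5, O(convene_panel ⊃ not wear_ppe), contraposes to O(wear_ppe ⊃ not convene_panel); with O(wear_ppe) we get O(not convene_panel).
The contrapositive of premise 1 (O(declare_conflict ⊃ convene_panel)) is O(not convene_panel ⊃ not declare_conflict), and O(not convene_panel) is already established, so O(not declare_conflict).
With premise 3, O(not declare_conflict ⊃ not file_inventory), the K-axiom yields O(not file_inventory).
So O(not file_inventory) holds, i.e. file_inventory is forbidden. None of the other listed options is forbidden under the premises.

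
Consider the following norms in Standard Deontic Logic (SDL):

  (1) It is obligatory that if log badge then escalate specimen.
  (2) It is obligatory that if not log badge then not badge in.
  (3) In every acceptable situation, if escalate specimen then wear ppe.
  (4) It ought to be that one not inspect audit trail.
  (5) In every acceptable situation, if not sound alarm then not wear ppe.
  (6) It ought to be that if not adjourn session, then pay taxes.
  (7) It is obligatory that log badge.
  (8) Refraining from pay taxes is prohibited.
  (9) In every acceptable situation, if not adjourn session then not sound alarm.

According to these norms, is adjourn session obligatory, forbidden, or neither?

Obligatory

Premise 7 states O(log_badge) outright.
Applying K to premise 1 (O(log_badge → escalate_specimen)) and O(log_badge) yields O(escalate_specimen).
Applying K to premise 3 (O(escalate_specimen → wear_ppe)) and O(escalate_specimen) yields O(wear_ppe).
Premise 5, O(¬sound_alarm → ¬wear_ppe), contraposes to O(wear_ppe → sound_alarm); with O(wear_ppe) we get O(sound_alarm).
The contrapositive of premise 9 (O(¬adjourn_session → ¬sound_alarm)) is O(sound_alarm → adjourn_session), and O(sound_alarm) is already established, so O(adjourn_session).
Premises 2, 4, 6, 8 do not contribute to this derivation.
Hence adjourn_session is obligatory.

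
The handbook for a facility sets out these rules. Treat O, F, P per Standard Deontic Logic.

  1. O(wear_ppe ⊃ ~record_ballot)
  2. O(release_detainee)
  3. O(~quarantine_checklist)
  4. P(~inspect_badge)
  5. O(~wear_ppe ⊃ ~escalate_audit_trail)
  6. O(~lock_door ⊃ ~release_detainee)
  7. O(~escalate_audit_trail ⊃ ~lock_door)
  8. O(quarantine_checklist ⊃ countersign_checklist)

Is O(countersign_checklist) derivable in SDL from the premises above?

No

Premise 8 is O(quarantine_checklist ⊃ countersign_checklist), but O(quarantine_checklist) is not derivable from the premises, so it does not yield O(countersign_checklist).
No other premise forces O(countersign_checklist). An ideal world satisfying every premise can still have countersign_checklist false, so O(countersign_checklist) is not derivable.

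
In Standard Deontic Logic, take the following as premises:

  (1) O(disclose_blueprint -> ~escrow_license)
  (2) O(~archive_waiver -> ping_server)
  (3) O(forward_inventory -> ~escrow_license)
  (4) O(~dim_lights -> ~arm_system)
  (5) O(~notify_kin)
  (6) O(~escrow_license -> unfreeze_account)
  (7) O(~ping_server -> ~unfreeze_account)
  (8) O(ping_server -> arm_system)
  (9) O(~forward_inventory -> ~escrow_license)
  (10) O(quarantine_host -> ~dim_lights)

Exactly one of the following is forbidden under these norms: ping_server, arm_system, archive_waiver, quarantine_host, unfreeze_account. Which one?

quarantine_host

Premises 9 and 3 cover both cases: O(~forward_inventory -> ~escrow_license) and O(forward_inventory -> ~escrow_license). Since ~forward_inventory ∨ forward_inventory is a tautology, O(~escrow_license) follows.
From O(~escrow_license) and premise 6, O(~escrow_license -> unfreeze_account), we obtain O(unfreeze_account).
The contrapositive of premise 7 (O(~ping_server -> ~unfreeze_account)) is O(unfreeze_account -> ping_server), and O(unfreeze_account) is already established, so O(ping_server).
From O(ping_server) and premise 8, O(ping_server -> arm_system), we obtain O(arm_system).
The contrapositive of premise 4 (O(~dim_lights -> ~arm_system)) is O(arm_system -> dim_lights), and O(arm_system) is already established, so O(dim_lights).
Premise 10 is O(quarantine_host -> ~dim_lights); contrapositively O(dim_lights -> ~quarantine_host). Since O(dim_lights) holds, K gives O(~quarantine_host).
So O(~quarantine_host) holds, i.e. quarantine_host is forbidden. None of the other listed options is forbidden under the premises.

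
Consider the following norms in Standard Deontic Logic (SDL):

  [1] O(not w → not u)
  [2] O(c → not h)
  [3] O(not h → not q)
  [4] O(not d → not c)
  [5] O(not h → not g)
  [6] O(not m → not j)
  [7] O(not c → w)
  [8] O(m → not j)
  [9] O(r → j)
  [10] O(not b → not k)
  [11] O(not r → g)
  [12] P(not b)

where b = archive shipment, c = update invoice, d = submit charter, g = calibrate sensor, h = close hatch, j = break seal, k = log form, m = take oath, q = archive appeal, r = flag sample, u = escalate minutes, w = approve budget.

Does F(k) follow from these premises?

No

Premise 10 is O(not b → not k), but O(not b) is not derivable from the premises (the permission P(not b) asserts only not O(b), not O(not b)), so it does not yield O(not k).
No other premise forces O(not k). An ideal world satisfying every premise can still have k true, so F(k) is not derivable.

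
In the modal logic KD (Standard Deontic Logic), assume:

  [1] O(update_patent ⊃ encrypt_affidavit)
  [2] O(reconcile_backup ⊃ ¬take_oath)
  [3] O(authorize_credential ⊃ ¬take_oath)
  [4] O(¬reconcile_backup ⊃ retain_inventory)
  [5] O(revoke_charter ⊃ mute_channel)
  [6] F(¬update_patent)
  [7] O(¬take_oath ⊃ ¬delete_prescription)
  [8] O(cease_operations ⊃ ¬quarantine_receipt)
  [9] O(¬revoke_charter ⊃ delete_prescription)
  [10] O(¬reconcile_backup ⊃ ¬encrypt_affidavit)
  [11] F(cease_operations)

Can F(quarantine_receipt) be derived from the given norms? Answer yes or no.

Premise 8 is O(cease_operations ⊃ ¬quarantine_receipt), but O(cease_operations) is not derivable from the premises, so it does not yield O(¬quarantine_receipt).
No other premise forces O(¬quarantine_receipt). An ideal world satisfying every premise can still have quarantine_receipt true, so F(quarantine_receipt) is not derivable.

No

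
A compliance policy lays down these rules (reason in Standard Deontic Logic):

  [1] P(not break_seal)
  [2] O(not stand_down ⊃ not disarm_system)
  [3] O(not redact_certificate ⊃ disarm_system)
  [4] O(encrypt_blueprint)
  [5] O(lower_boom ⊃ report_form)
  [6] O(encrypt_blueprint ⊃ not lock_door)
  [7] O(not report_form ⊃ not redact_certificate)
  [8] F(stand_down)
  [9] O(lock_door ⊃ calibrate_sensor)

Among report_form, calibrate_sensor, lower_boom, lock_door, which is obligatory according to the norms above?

report_form

Premise 8, F(stand_down), is equivalent to O(not stand_down).
Applying K to premise 2 (O(not stand_down ⊃ not disarm_system)) and O(not stand_down) yields O(not disarm_system).
Premise 3, O(not redact_certificate ⊃ disarm_system), contraposes to O(not disarm_system ⊃ redact_certificate); with O(not disarm_system) we get O(redact_certificate).
The contrapositive of premise 7 (O(not report_form ⊃ not redact_certificate)) is O(redact_certificate ⊃ report_form), and O(redact_certificate) is already established, so O(report_form).
So O(report_form) holds — report_form is obligatory. None of the other listed options is made obligatory by any chain of premises.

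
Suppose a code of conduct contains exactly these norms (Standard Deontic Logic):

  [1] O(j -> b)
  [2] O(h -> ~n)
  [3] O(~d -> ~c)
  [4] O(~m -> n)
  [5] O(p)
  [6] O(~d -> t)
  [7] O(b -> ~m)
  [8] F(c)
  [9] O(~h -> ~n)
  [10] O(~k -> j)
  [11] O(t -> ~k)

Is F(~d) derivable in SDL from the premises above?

Premises 9 and 2 cover both cases: O(~h -> ~n) and O(h -> ~n). Since ~h ∨ h is a tautology, O(~n) follows.
Premise 4 is O(~m -> n); contrapositively O(~n -> m). Since O(~n) holds, K gives O(m).
The contrapositive of premise 7 (O(b -> ~m)) is O(m -> ~b), and O(m) is already established, so O(~b).
Premise 1 is O(j -> b); contrapositively O(~b -> ~j). Since O(~b) holds, K gives O(~j).
The contrapositive of premise 10 (O(~k -> j)) is O(~j -> k), and O(~j) is already established, so O(k).
Premise 11, O(t -> ~k), contraposes to O(k -> ~t); with O(k) we get O(~t).
The contrapositive of premise 6 (O(~d -> t)) is O(~t -> d), and O(~t) is already established, so O(d).
Premises 3, 5, 8 do not contribute to this derivation.
So O(d) holds, i.e. F(~d). The claim follows.

Yes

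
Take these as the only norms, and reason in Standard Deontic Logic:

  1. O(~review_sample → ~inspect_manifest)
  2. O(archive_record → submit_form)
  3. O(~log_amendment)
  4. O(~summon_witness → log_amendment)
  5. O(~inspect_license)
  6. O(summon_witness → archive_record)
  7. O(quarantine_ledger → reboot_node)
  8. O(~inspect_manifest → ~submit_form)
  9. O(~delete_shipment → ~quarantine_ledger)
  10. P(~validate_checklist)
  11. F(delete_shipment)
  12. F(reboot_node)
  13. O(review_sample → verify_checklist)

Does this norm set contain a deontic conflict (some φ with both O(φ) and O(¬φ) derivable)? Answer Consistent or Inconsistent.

Premise 7 is O(quarantine_ledger → reboot_node), but O(quarantine_ledger) is not derivable from the premises, so it does not yield O(reboot_node).
So O(reboot_node) is not derivable, and the apparent clash with O(~reboot_node) does not arise.
A world satisfying every obligation exists (e.g. archive_record=true, delete_shipment=false, inspect_license=false, inspect_manifest=true, log_amendment=false, quarantine_ledger=false, reboot_node=false, review_sample=true, submit_form=true, summon_witness=true, validate_checklist=false, verify_checklist=true); no atom is both obligatory and forbidden, so the set is consistent.

Consistent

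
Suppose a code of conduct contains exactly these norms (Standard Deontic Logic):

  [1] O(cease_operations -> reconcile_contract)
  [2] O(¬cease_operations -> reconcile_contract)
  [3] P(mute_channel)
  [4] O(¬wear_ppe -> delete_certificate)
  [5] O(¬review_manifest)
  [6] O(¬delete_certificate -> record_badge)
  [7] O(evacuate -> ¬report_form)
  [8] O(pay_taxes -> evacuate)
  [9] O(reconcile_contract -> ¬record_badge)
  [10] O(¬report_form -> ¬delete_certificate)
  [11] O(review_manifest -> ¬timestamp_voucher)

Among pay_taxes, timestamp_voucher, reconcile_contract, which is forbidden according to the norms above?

pay_taxes

By case analysis on ¬cease_operations: premise 2 gives O(¬cease_operations -> reconcile_contract) and premise 1 gives O(cease_operations -> reconcile_contract), so O(reconcile_contract) either way.
With premise 9, O(reconcile_contract -> ¬record_badge), the K-axiom yields O(¬record_badge).
Premise 6, O(¬delete_certificate -> record_badge), contraposes to O(¬record_badge -> delete_certificate); with O(¬record_badge) we get O(delete_certificate).
Premise 10 is O(¬report_form -> ¬delete_certificate); contrapositively O(delete_certificate -> report_form). Since O(delete_certificate) holds, K gives O(report_form).
Premise 7 is O(evacuate -> ¬report_form); contrapositively O(report_form -> ¬evacuate). Since O(report_form) holds, K gives O(¬evacuate).
Premise 8, O(pay_taxes -> evacuate), contraposes to O(¬evacuate -> ¬pay_taxes); with O(¬evacuate) we get O(¬pay_taxes).
So O(¬pay_taxes) holds, i.e. pay_taxes is forbidden. None of the other listed options is forbidden under the premises.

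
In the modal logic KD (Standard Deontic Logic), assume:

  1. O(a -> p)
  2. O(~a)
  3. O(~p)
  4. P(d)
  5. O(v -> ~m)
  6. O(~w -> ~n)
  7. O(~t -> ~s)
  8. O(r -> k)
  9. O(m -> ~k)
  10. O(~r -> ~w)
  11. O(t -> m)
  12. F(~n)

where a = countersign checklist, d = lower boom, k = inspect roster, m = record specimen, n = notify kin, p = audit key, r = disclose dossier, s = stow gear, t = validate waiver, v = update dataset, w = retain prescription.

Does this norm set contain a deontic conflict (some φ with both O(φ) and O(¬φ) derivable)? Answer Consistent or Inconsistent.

Premise 1 is O(a -> p), but O(a) is not derivable from the premises, so it does not yield O(p).
So O(p) is not derivable, and the apparent clash with O(~p) does not arise.
A world satisfying every obligation exists (e.g. a=false, d=false, k=true, m=false, n=true, p=false, r=true, s=false, t=false, v=false, w=true); no atom is both obligatory and forbidden, so the set is consistent.

Consistent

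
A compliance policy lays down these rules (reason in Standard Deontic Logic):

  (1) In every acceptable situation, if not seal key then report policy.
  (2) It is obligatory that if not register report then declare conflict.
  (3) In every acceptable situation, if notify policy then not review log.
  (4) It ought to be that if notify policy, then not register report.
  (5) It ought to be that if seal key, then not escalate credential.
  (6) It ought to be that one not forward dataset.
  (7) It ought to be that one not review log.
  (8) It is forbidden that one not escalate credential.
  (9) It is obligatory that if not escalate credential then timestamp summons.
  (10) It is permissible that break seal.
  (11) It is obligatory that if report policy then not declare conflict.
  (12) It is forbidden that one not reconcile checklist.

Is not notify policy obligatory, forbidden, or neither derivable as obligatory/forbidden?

Obligatory

F(¬escalate_credential) at premise 8 means O(escalate_credential).
Premise 5 is O(seal_key → ¬escalate_credential); contrapositively O(escalate_credential → ¬seal_key). Since O(escalate_credential) holds, K gives O(¬seal_key).
From O(¬seal_key) and premise 1, O(¬seal_key → report_policy), we obtain O(report_policy).
Applying K to premise 11 (O(report_policy → ¬declare_conflict)) and O(report_policy) yields O(¬declare_conflict).
Premise 2, O(¬register_report → declare_conflict), contraposes to O(¬declare_conflict → register_report); with O(¬declare_conflict) we get O(register_report).
Premise 4 is O(notify_policy → ¬register_report); contrapositively O(register_report → ¬notify_policy). Since O(register_report) holds, K gives O(¬notify_policy).
Premises 3, 6, 7, 9, 10, 12 do not contribute to this derivation.
Hence ¬notify_policy is obligatory.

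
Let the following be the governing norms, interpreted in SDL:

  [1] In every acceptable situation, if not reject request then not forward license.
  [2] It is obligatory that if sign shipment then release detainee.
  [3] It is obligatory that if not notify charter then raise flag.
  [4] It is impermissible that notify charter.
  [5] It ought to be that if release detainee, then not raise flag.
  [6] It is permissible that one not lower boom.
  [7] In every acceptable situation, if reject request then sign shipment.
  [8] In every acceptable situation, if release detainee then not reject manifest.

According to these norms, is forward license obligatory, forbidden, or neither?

Forbidden

Premise 4 is F(notify_charter), i.e. O(¬notify_charter).
Applying K to premise 3 (O(¬notify_charter → raise_flag)) and O(¬notify_charter) yields O(raise_flag).
Premise 5, O(release_detainee → ¬raise_flag), contraposes to O(raise_flag → ¬release_detainee); with O(raise_flag) we get O(¬release_detainee).
Premise 2 is O(sign_shipment → release_detainee); contrapositively O(¬release_detainee → ¬sign_shipment). Since O(¬release_detainee) holds, K gives O(¬sign_shipment).
The contrapositive of premise 7 (O(reject_request → sign_shipment)) is O(¬sign_shipment → ¬reject_request), and O(¬sign_shipment) is already established, so O(¬reject_request).
Applying K to premise 1 (O(¬reject_request → ¬forward_license)) and O(¬reject_request) yields O(¬forward_license).
Premises 6, 8 do not contribute to this derivation.
Thus O(¬forward_license), which is F(forward_license): forward_license is forbidden.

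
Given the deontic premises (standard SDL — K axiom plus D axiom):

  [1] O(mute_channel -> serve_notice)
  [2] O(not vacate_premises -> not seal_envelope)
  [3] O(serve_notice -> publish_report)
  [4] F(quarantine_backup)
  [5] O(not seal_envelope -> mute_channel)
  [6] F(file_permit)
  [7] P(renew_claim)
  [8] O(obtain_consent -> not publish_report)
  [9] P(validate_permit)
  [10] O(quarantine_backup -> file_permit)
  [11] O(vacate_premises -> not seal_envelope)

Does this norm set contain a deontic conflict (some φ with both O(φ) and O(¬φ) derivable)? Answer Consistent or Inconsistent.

Consistent

Premise 10 is O(quarantine_backup -> file_permit), but O(quarantine_backup) is not derivable from the premises, so it does not yield O(file_permit).
So O(file_permit) is not derivable, and the apparent clash with O(not file_permit) does not arise.
A world satisfying every obligation exists (e.g. file_permit=false, mute_channel=true, obtain_consent=false, publish_report=true, quarantine_backup=false, renew_claim=false, seal_envelope=false, serve_notice=true, vacate_premises=false, validate_permit=false); no atom is both obligatory and forbidden, so the set is consistent.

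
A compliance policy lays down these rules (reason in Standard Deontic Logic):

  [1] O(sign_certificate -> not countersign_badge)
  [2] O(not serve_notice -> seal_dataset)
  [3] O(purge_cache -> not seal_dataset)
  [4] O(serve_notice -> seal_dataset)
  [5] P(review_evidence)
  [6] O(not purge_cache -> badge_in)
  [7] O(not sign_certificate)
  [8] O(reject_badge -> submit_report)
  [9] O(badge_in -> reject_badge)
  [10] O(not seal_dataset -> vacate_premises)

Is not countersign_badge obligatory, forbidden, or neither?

Neither

Premise 1 is O(sign_certificate -> not countersign_badge), but O(sign_certificate) is not derivable from the premises, so it does not yield O(not countersign_badge).
No premise or chain of K-axiom applications forces O(not countersign_badge), and none forces O(countersign_badge). So not countersign_badge is neither obligatory nor forbidden under these norms.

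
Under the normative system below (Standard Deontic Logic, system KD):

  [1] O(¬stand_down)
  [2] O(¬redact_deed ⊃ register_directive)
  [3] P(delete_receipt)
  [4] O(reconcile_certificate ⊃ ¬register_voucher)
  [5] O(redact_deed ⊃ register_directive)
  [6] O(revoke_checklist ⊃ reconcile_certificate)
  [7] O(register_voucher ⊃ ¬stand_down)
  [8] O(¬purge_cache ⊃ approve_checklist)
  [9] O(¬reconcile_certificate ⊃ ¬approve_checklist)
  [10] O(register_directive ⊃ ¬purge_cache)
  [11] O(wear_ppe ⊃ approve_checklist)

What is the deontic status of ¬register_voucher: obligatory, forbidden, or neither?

Obligatory

Premises 5 and 2 are O(redact_deed ⊃ register_directive) and O(¬redact_deed ⊃ register_directive); every ideal world satisfies redact_deed or ¬redact_deed, so in either case register_directive holds — hence O(register_directive).
Premise 10 is O(register_directive ⊃ ¬purge_cache); since O(register_directive), deontic closure gives O(¬purge_cache).
From O(¬purge_cache) and premise 8, O(¬purge_cache ⊃ approve_checklist), we obtain O(approve_checklist).
Premise 9, O(¬reconcile_certificate ⊃ ¬approve_checklist), contraposes to O(approve_checklist ⊃ reconcile_certificate); with O(approve_checklist) we get O(reconcile_certificate).
Applying K to premise 4 (O(reconcile_certificate ⊃ ¬register_voucher)) and O(reconcile_certificate) yields O(¬register_voucher).
Premises 1, 3, 6, 7, 11 do not contribute to this derivation.
Hence ¬register_voucher is obligatory.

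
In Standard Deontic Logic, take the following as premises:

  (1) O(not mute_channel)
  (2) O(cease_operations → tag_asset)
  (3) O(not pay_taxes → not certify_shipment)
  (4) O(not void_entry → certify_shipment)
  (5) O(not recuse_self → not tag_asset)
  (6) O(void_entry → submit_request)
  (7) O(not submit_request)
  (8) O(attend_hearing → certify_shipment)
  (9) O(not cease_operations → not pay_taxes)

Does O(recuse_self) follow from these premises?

Yes

From premise 7 we have O(not submit_request).
Premise 6 is O(void_entry → submit_request); contrapositively O(not submit_request → not void_entry). Since O(not submit_request) holds, K gives O(not void_entry).
With premise 4, O(not void_entry → certify_shipment), the K-axiom yields O(certify_shipment).
Premise 3, O(not pay_taxes → not certify_shipment), contraposes to O(certify_shipment → pay_taxes); with O(certify_shipment) we get O(pay_taxes).
Premise 9 is O(not cease_operations → not pay_taxes); contrapositively O(pay_taxes → cease_operations). Since O(pay_taxes) holds, K gives O(cease_operations).
Applying K to premise 2 (O(cease_operations → tag_asset)) and O(cease_operations) yields O(tag_asset).
Premise 5, O(not recuse_self → not tag_asset), contraposes to O(tag_asset → recuse_self); with O(tag_asset) we get O(recuse_self).
Premises 1, 8 do not contribute to this derivation.
So O(recuse_self) follows.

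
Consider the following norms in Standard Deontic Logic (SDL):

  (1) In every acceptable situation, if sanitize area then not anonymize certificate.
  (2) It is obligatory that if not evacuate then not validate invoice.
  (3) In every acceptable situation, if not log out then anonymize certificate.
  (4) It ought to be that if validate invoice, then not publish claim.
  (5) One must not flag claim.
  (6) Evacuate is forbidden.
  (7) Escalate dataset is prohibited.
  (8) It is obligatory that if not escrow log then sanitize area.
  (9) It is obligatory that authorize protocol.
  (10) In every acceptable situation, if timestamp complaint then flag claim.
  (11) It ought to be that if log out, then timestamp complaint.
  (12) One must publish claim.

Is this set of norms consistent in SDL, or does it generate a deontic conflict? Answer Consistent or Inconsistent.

Premise 4 is O(validate_invoice → ¬publish_claim), but O(validate_invoice) is not derivable from the premises, so it does not yield O(¬publish_claim).
So O(¬publish_claim) is not derivable, and the apparent clash with O(publish_claim) does not arise.
A world satisfying every obligation exists (e.g. anonymize_certificate=true, authorize_protocol=true, escalate_dataset=false, escrow_log=true, evacuate=false, flag_claim=false, log_out=false, publish_claim=true, sanitize_area=false, timestamp_complaint=false, validate_invoice=false); no atom is both obligatory and forbidden, so the set is consistent.

Consistent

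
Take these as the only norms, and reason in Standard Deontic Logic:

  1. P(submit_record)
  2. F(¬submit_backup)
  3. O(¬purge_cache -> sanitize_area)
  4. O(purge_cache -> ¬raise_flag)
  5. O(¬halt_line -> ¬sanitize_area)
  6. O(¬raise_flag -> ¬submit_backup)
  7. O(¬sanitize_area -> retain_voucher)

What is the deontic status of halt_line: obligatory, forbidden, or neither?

F(¬submit_backup) at premise 2 means O(submit_backup).
Premise 6 is O(¬raise_flag -> ¬submit_backup); contrapositively O(submit_backup -> raise_flag). Since O(submit_backup) holds, K gives O(raise_flag).
The contrapositive of premise 4 (O(purge_cache -> ¬raise_flag)) is O(raise_flag -> ¬purge_cache), and O(raise_flag) is already established, so O(¬purge_cache).
Premise 3 is O(¬purge_cache -> sanitize_area); since O(¬purge_cache), deontic closure gives O(sanitize_area).
The contrapositive of premise 5 (O(¬halt_line -> ¬sanitize_area)) is O(sanitize_area -> halt_line), and O(sanitize_area) is already established, so O(halt_line).
Premises 1, 7 do not contribute to this derivation.
Hence halt_line is obligatory.

Obligatory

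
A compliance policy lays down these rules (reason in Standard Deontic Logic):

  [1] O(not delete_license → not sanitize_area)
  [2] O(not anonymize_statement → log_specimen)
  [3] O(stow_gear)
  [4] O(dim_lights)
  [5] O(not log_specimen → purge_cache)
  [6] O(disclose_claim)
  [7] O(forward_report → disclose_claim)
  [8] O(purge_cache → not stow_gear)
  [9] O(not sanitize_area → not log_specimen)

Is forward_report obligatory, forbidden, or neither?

Premise 7 is O(forward_report → disclose_claim); even if O(disclose_claim) held, inferring O(forward_report) would be affirming the consequent — invalid.
No premise or chain of K-axiom applications forces O(forward_report), and none forces O(not forward_report). So forward_report is neither obligatory nor forbidden under these norms.

Neither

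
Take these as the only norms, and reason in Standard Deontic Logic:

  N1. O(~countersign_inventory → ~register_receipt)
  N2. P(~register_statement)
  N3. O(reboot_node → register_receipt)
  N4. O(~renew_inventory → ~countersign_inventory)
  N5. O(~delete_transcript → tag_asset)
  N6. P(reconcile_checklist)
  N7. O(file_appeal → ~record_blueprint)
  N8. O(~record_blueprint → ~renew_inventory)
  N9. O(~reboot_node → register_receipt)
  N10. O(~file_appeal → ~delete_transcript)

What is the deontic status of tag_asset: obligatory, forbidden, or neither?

Obligatory

Premises 9 and 3 cover both cases: O(~reboot_node → register_receipt) and O(reboot_node → register_receipt). Since ~reboot_node ∨ reboot_node is a tautology, O(register_receipt) follows.
Premise 1 is O(~countersign_inventory → ~register_receipt); contrapositively O(register_receipt → countersign_inventory). Since O(register_receipt) holds, K gives O(countersign_inventory).
Premise 4 is O(~renew_inventory → ~countersign_inventory); contrapositively O(countersign_inventory → renew_inventory). Since O(countersign_inventory) holds, K gives O(renew_inventory).
Premise 8, O(~record_blueprint → ~renew_inventory), contraposes to O(renew_inventory → record_blueprint); with O(renew_inventory) we get O(record_blueprint).
The contrapositive of premise 7 (O(file_appeal → ~record_blueprint)) is O(record_blueprint → ~file_appeal), and O(record_blueprint) is already established, so O(~file_appeal).
Premise 10 is O(~file_appeal → ~delete_transcript); since O(~file_appeal), deontic closure gives O(~delete_transcript).
From O(~delete_transcript) and premise 5, O(~delete_transcript → tag_asset), we obtain O(tag_asset).
Premises 2, 6 do not contribute to this derivation.
Hence tag_asset is obligatory.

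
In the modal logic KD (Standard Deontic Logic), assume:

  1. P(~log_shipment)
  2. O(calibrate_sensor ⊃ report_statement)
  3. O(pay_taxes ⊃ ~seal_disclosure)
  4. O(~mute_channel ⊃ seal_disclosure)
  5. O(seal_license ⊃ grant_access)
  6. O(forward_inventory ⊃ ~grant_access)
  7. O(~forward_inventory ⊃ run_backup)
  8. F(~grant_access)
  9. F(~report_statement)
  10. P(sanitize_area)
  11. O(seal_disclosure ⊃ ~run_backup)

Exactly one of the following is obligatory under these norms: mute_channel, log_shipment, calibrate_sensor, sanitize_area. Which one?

mute_channel

F(~grant_access) at premise 8 means O(grant_access).
The contrapositive of premise 6 (O(forward_inventory ⊃ ~grant_access)) is O(grant_access ⊃ ~forward_inventory), and O(grant_access) is already established, so O(~forward_inventory).
Premise 7 is O(~forward_inventory ⊃ run_backup); since O(~forward_inventory), deontic closure gives O(run_backup).
Premise 11, O(seal_disclosure ⊃ ~run_backup), contraposes to O(run_backup ⊃ ~seal_disclosure); with O(run_backup) we get O(~seal_disclosure).
Premise 4 is O(~mute_channel ⊃ seal_disclosure); contrapositively O(~seal_disclosure ⊃ mute_channel). Since O(~seal_disclosure) holds, K gives O(mute_channel).
So O(mute_channel) holds — mute_channel is obligatory. None of the other listed options is made obligatory by any chain of premises.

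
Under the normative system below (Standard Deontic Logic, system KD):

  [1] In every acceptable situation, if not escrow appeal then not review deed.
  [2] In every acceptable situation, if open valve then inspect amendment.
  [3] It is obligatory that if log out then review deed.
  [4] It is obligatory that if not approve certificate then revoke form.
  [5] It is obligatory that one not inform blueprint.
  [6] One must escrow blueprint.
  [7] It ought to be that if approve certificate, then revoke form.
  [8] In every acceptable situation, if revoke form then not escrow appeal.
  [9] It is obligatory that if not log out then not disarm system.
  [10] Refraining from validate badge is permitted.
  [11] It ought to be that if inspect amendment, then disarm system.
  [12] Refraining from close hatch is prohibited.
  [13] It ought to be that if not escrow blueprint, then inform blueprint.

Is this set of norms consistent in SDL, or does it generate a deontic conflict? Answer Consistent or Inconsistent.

Consistent

Premise 13 is O(¬escrow_blueprint → inform_blueprint), but O(¬escrow_blueprint) is not derivable from the premises, so it does not yield O(inform_blueprint).
So O(inform_blueprint) is not derivable, and the apparent clash with O(¬inform_blueprint) does not arise.
A world satisfying every obligation exists (e.g. approve_certificate=false, close_hatch=true, disarm_system=false, escrow_appeal=false, escrow_blueprint=true, inform_blueprint=false, inspect_amendment=false, log_out=false, open_valve=false, review_deed=false, revoke_form=true, validate_badge=false); no atom is both obligatory and forbidden, so the set is consistent.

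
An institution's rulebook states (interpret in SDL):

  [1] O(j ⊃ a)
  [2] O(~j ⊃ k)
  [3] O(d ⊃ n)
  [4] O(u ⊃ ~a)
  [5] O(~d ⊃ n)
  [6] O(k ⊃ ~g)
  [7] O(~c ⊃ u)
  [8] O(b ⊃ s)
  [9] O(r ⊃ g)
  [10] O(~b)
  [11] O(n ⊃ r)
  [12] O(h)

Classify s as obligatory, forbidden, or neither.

Neither

Premise 8 is O(b ⊃ s), but O(b) is not derivable from the premises, so it does not yield O(s).
No premise or chain of K-axiom applications forces O(s), and none forces O(~s). So s is neither obligatory nor forbidden under these norms.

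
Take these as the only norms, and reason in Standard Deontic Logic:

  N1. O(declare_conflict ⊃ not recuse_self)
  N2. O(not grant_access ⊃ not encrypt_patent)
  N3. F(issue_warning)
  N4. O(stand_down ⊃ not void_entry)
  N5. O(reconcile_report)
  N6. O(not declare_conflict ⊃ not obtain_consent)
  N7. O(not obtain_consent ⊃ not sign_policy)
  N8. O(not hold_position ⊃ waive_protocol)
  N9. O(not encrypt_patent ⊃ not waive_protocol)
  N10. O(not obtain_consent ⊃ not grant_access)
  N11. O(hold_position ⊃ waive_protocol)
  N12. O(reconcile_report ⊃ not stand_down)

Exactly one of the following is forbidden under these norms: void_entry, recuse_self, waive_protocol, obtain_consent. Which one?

Premises 8 and 11 are O(not hold_position ⊃ waive_protocol) and O(hold_position ⊃ waive_protocol); every ideal world satisfies not hold_position or hold_position, so in either case waive_protocol holds — hence O(waive_protocol).
The contrapositive of premise 9 (O(not encrypt_patent ⊃ not waive_protocol)) is O(waive_protocol ⊃ encrypt_patent), and O(waive_protocol) is already established, so O(encrypt_patent).
Premise 2, O(not grant_access ⊃ not encrypt_patent), contraposes to O(encrypt_patent ⊃ grant_access); with O(encrypt_patent) we get O(grant_access).
Premise 10 is O(not obtain_consent ⊃ not grant_access); contrapositively O(grant_access ⊃ obtain_consent). Since O(grant_access) holds, K gives O(obtain_consent).
The contrapositive of premise 6 (O(not declare_conflict ⊃ not obtain_consent)) is O(obtain_consent ⊃ declare_conflict), and O(obtain_consent) is already established, so O(declare_conflict).
From O(declare_conflict) and premise 1, O(declare_conflict ⊃ not recuse_self), we obtain O(not recuse_self).
So O(not recuse_self) holds, i.e. recuse_self is forbidden. None of the other listed options is forbidden under the premises.

recuse_self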